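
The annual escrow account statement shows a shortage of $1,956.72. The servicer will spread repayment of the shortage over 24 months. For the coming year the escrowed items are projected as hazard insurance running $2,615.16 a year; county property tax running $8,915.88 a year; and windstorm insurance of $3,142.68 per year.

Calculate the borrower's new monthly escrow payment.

$1,304.34

Hazard insurance — $2,615.16 per year
County property tax — $8,915.88 per year
Windstorm insurance — $3,142.68 per year
Total annual escrow = $14,673.72
Per month = $14,673.72 / 12 = $1,222.81
Shortage spread = $1,956.72 / 24 = $81.53/mo
New monthly escrow = $1,222.81 + $81.53 = $1,304.34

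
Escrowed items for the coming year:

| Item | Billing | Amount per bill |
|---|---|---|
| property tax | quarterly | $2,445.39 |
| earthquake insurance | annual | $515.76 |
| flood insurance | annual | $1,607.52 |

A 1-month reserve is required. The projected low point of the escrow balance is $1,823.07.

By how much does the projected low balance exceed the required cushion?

Property tax: $2,445.39 × 4 = $9,781.56
Earthquake insurance: $515.76
Flood insurance: $1,607.52
Total per year = $9,781.56 + $515.76 + $1,607.52 = $11,904.84
Monthly = $11,904.84 / 12 = $992.07
Cushion = 1 × $992.07 = $992.07
Surplus = $1,823.07 − $992.07 = $831.00

$831.00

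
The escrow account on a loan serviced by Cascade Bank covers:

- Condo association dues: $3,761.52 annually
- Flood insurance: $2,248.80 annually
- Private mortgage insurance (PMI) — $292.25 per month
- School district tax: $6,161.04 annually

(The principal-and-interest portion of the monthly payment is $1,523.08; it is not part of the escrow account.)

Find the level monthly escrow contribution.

$1,306.53

Condo association dues: $3,761.52 per year
Flood insurance: $2,248.80 per year
Private mortgage insurance (PMI): $292.25 × 12 = $3,507.00 per year
School district tax: $6,161.04 per year
Yearly total = $3,761.52 + $2,248.80 + $3,507.00 + $6,161.04 = $15,678.36
Per month = $15,678.36 ÷ 12 = $1,306.53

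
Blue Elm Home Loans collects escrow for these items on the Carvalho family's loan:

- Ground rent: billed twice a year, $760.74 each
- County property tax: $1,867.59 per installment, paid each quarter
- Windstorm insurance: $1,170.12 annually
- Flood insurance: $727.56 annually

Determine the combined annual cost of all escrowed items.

Ground rent = $760.74 × 2 = $1,521.48 annually
County property tax = $1,867.59 × 4 = $7,470.36 annually
Windstorm insurance = $1,170.12 annually
Flood insurance = $727.56 annually
Total annual escrow = $1,521.48 + $7,470.36 + $1,170.12 + $727.56 = $10,889.52

$10,889.52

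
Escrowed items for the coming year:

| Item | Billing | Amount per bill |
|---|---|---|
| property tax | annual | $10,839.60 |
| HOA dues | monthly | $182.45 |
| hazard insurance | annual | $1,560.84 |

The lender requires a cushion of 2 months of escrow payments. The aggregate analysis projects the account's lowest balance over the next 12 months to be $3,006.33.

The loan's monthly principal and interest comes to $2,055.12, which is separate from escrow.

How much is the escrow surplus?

$574.69

Property tax = $10,839.60
HOA dues = $182.45 × 12 = $2,189.40
Hazard insurance = $1,560.84
Annual escrow total = $10,839.60 + $2,189.40 + $1,560.84 = $14,589.84
Monthly escrow = $14,589.84 / 12 = $1,215.82
Required cushion = 2 × $1,215.82 = $2,431.64
Surplus = $3,006.33 − $2,431.64 = $574.69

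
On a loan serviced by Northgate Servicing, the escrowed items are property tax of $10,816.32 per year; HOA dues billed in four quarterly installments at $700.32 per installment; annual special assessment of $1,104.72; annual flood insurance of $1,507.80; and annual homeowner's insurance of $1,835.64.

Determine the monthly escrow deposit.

Property tax — $10,816.32 per year
HOA dues — $700.32 × 4 = $2,801.28 per year
Special assessment — $1,104.72 per year
Flood insurance — $1,507.80 per year
Homeowner's insurance — $1,835.64 per year
Yearly total = $18,065.76
Base monthly escrow = $18,065.76 / 12 = $1,505.48

$1,505.48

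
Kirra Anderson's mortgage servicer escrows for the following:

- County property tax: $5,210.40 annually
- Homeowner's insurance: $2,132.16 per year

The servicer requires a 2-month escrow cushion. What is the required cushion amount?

$1,223.76

County property tax = $5,210.40 annually
Homeowner's insurance = $2,132.16 annually
Annual escrow total = $5,210.40 + $2,132.16 = $7,342.56
Per month = $7,342.56 ÷ 12 = $611.88
Reserve = 2 × $611.88 = $1,223.76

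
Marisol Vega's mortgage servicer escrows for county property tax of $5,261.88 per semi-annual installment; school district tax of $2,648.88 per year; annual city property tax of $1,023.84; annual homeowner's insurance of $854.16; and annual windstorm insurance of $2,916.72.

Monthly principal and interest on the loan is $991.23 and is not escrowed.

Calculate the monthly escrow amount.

County property tax — $5,261.88 × 2 = $10,523.76 annually
School district tax — $2,648.88 annually
City property tax — $1,023.84 annually
Homeowner's insurance — $854.16 annually
Windstorm insurance — $2,916.72 annually
Annual escrow total = $17,967.36
Base monthly escrow = $17,967.36 / 12 = $1,497.28

$1,497.28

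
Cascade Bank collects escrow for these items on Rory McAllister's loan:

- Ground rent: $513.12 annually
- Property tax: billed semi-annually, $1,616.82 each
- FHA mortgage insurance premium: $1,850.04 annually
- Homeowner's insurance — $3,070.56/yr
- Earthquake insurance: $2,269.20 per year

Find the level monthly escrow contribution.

$911.38

Ground rent — $513.12 annually
Property tax — $1,616.82 × 2 = $3,233.64 annually
FHA mortgage insurance premium — $1,850.04 annually
Homeowner's insurance — $3,070.56 annually
Earthquake insurance — $2,269.20 annually
Total annual escrow = $513.12 + $3,233.64 + $1,850.04 + $3,070.56 + $2,269.20 = $10,936.56
Monthly = $10,936.56 / 12 = $911.38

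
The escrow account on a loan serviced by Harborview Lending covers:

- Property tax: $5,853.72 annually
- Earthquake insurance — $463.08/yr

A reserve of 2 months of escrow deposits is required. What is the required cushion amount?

Property tax = $5,853.72
Earthquake insurance = $463.08
Yearly total = $6,316.80
Base monthly escrow = $6,316.80 ÷ 12 = $526.40
Required cushion = 2 × $526.40 = $1,052.80

$1,052.80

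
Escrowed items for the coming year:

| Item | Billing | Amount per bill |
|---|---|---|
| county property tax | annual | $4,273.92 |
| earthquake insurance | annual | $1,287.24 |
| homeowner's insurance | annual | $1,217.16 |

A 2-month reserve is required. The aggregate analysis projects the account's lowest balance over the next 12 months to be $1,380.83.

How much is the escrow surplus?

County property tax — $4,273.92/yr
Earthquake insurance — $1,287.24/yr
Homeowner's insurance — $1,217.16/yr
Combined annual = $4,273.92 + $1,287.24 + $1,217.16 = $6,778.32
Monthly escrow = $6,778.32 / 12 = $564.86
Required cushion = 2 × $564.86 = $1,129.72
Excess over cushion: $1,380.83 − $1,129.72 = $251.11

$251.11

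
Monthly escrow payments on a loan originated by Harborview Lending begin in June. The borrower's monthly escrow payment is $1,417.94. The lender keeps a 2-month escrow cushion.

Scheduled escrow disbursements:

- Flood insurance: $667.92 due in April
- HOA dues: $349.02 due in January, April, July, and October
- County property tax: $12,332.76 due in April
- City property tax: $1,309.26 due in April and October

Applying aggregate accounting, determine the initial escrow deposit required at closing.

Cushion = 2 × $1,417.94 = $2,835.88
Trial balance (start $0, +$1,417.94 each month, − disbursements):
  Jun: +$1,417.94 → $1,417.94
  Jul: +$1,417.94 − $349.02 → $2,486.86
  Aug: +$1,417.94 → $3,904.80
  Sep: +$1,417.94 → $5,322.74
  Oct: +$1,417.94 − $1,658.28 → $5,082.40
  Nov: +$1,417.94 → $6,500.34
  Dec: +$1,417.94 → $7,918.28
  Jan: +$1,417.94 − $349.02 → $8,987.20
  Feb: +$1,417.94 → $10,405.14
  Mar: +$1,417.94 → $11,823.08
  Apr: +$1,417.94 − $14,658.96 → -$1,417.94
  May: +$1,417.94 → $0.00
Lowest trial balance = -$1,417.94 (Apr)
Initial deposit = cushion − low point = $2,835.88 − (-$1,417.94) = $4,253.82

$4,253.82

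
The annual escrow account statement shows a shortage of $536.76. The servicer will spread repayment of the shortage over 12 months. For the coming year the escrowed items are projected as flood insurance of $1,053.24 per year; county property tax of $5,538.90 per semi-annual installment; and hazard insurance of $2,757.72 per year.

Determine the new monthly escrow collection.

Flood insurance: $1,053.24 per year
County property tax: $5,538.90 × 2 = $11,077.80 per year
Hazard insurance: $2,757.72 per year
Annual escrow total = $14,888.76
Monthly = $14,888.76 ÷ 12 = $1,240.73
Shortage spread = $536.76 / 12 = $44.73/mo
New monthly escrow = $1,240.73 + $44.73 = $1,285.46

$1,285.46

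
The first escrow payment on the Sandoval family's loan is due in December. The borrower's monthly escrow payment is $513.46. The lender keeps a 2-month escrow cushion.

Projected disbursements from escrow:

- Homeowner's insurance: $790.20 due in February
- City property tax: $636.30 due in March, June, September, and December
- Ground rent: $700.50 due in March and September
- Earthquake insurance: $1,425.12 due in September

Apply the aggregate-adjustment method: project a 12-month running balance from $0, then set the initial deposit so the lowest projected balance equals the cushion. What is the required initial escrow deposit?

Cushion = 2 × $513.46 = $1,026.92
Trial balance (start $0, +$513.46 each month, − disbursements):
  Dec: +$513.46 − $636.30 → -$122.84
  Jan: +$513.46 → $390.62
  Feb: +$513.46 − $790.20 → $113.88
  Mar: +$513.46 − $1,336.80 → -$709.46
  Apr: +$513.46 → -$196.00
  May: +$513.46 → $317.46
  Jun: +$513.46 − $636.30 → $194.62
  Jul: +$513.46 → $708.08
  Aug: +$513.46 → $1,221.54
  Sep: +$513.46 − $2,761.92 → -$1,026.92
  Oct: +$513.46 → -$513.46
  Nov: +$513.46 → $0.00
Lowest trial balance = -$1,026.92 (Sep)
Initial deposit = cushion − low point = $1,026.92 − (-$1,026.92) = $2,053.84

$2,053.84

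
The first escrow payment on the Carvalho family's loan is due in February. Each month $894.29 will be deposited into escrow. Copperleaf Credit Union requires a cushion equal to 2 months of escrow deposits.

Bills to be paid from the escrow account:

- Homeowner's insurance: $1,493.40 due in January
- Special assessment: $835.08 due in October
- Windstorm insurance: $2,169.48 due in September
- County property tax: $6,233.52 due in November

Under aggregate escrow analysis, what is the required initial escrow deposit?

Cushion = 2 × $894.29 = $1,788.58
Trial balance (start $0, +$894.29 each month, − disbursements):
  Feb: +$894.29 → $894.29
  Mar: +$894.29 → $1,788.58
  Apr: +$894.29 → $2,682.87
  May: +$894.29 → $3,577.16
  Jun: +$894.29 → $4,471.45
  Jul: +$894.29 → $5,365.74
  Aug: +$894.29 → $6,260.03
  Sep: +$894.29 − $2,169.48 → $4,984.84
  Oct: +$894.29 − $835.08 → $5,044.05
  Nov: +$894.29 − $6,233.52 → -$295.18
  Dec: +$894.29 → $599.11
  Jan: +$894.29 − $1,493.40 → $0.00
Lowest trial balance = -$295.18 (Nov)
Initial deposit = cushion − low point = $1,788.58 − (-$295.18) = $2,083.76

$2,083.76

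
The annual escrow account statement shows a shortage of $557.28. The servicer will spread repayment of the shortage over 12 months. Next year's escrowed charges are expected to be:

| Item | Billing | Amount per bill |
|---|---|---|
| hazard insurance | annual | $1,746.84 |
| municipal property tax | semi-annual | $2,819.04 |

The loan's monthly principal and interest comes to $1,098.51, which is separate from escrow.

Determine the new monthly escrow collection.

Hazard insurance: $1,746.84/yr
Municipal property tax: $2,819.04 × 2 = $5,638.08/yr
Yearly total = $1,746.84 + $5,638.08 = $7,384.92
Base monthly escrow = $7,384.92 ÷ 12 = $615.41
Monthly shortage recovery: $557.28 ÷ 12 = $46.44
New monthly escrow = $615.41 + $46.44 = $661.85

$661.85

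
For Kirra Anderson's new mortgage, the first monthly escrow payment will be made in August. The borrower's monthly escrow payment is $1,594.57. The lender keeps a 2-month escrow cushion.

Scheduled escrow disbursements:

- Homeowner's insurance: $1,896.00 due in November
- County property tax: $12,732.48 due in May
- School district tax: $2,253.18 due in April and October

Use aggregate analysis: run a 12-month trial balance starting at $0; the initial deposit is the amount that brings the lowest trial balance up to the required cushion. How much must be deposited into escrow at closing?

Cushion = 2 × $1,594.57 = $3,189.14
Trial balance (start $0, +$1,594.57 each month, − disbursements):
  Aug: +$1,594.57 → $1,594.57
  Sep: +$1,594.57 → $3,189.14
  Oct: +$1,594.57 − $2,253.18 → $2,530.53
  Nov: +$1,594.57 − $1,896.00 → $2,229.10
  Dec: +$1,594.57 → $3,823.67
  Jan: +$1,594.57 → $5,418.24
  Feb: +$1,594.57 → $7,012.81
  Mar: +$1,594.57 → $8,607.38
  Apr: +$1,594.57 − $2,253.18 → $7,948.77
  May: +$1,594.57 − $12,732.48 → -$3,189.14
  Jun: +$1,594.57 → -$1,594.57
  Jul: +$1,594.57 → $0.00
Lowest trial balance = -$3,189.14 (May)
Initial deposit = cushion − low point = $3,189.14 − (-$3,189.14) = $6,378.28

$6,378.28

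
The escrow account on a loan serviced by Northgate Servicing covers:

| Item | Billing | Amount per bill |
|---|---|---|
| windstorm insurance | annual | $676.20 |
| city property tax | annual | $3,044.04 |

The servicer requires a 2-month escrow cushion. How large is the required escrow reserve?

Windstorm insurance = $676.20
City property tax = $3,044.04
Yearly total = $676.20 + $3,044.04 = $3,720.24
Monthly = $3,720.24 / 12 = $310.02
Cushion = 2 × $310.02 = $620.04

$620.04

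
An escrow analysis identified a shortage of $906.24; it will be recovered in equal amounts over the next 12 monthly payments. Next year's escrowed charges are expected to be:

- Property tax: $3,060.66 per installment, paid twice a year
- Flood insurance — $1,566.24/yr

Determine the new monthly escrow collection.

$716.15

Property tax = $3,060.66 × 2 = $6,121.32
Flood insurance = $1,566.24
Total per year = $6,121.32 + $1,566.24 = $7,687.56
Per month = $7,687.56 ÷ 12 = $640.63
Monthly shortage recovery: $906.24 ÷ 12 = $75.52
New monthly escrow = $640.63 + $75.52 = $716.15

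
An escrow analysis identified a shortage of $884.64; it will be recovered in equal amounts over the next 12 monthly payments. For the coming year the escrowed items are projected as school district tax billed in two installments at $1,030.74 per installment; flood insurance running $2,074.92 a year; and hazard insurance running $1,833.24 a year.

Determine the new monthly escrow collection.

School district tax — $1,030.74 × 2 = $2,061.48
Flood insurance — $2,074.92
Hazard insurance — $1,833.24
Annual escrow total = $5,969.64
Monthly escrow = $5,969.64 ÷ 12 = $497.47
Shortage per month = $884.64 ÷ 12 = $73.72
Adjusted monthly = $497.47 + $73.72 = $571.19

$571.19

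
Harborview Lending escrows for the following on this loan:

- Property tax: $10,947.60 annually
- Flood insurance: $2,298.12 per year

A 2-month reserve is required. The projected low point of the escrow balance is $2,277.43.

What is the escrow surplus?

$69.81

Property tax = $10,947.60
Flood insurance = $2,298.12
Yearly total = $13,245.72
Monthly = $13,245.72 / 12 = $1,103.81
Required cushion = 2 × $1,103.81 = $2,207.62
Surplus = $2,277.43 − $2,207.62 = $69.81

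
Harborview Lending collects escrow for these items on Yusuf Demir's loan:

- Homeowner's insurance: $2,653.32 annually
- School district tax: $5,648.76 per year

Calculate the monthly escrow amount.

$691.84

Homeowner's insurance — $2,653.32 per year
School district tax — $5,648.76 per year
Total per year = $2,653.32 + $5,648.76 = $8,302.08
Monthly escrow = $8,302.08 / 12 = $691.84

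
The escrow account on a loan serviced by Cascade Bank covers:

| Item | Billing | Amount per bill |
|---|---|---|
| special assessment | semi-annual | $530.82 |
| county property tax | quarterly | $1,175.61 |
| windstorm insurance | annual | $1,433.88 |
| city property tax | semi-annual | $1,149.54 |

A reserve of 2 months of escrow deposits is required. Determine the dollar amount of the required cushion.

Special assessment — $530.82 × 2 = $1,061.64
County property tax — $1,175.61 × 4 = $4,702.44
Windstorm insurance — $1,433.88
City property tax — $1,149.54 × 2 = $2,299.08
Total per year = $9,497.04
Per month = $9,497.04 ÷ 12 = $791.42
Cushion = 2 × $791.42 = $1,582.84

$1,582.84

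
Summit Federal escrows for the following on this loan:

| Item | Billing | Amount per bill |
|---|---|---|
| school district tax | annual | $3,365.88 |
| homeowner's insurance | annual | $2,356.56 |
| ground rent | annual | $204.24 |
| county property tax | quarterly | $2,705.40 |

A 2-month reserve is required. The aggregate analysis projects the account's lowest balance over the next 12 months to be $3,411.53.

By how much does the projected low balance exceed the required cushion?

School district tax: $3,365.88
Homeowner's insurance: $2,356.56
Ground rent: $204.24
County property tax: $2,705.40 × 4 = $10,821.60
Combined annual = $16,748.28
Monthly escrow = $16,748.28 / 12 = $1,395.69
Required cushion = 2 × $1,395.69 = $2,791.38
Surplus = $3,411.53 − $2,791.38 = $620.15

$620.15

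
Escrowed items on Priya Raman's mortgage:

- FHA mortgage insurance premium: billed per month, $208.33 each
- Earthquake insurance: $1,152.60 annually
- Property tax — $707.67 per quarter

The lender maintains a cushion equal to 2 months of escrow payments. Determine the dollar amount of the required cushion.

$1,080.54

FHA mortgage insurance premium = $208.33 × 12 = $2,499.96/yr
Earthquake insurance = $1,152.60/yr
Property tax = $707.67 × 4 = $2,830.68/yr
Total per year = $6,483.24
Base monthly escrow = $6,483.24 / 12 = $540.27
Required cushion = 2 × $540.27 = $1,080.54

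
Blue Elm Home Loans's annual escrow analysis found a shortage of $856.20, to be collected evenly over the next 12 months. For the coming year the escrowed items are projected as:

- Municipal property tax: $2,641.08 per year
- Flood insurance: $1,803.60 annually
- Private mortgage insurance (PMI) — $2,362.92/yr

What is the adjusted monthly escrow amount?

Municipal property tax — $2,641.08
Flood insurance — $1,803.60
Private mortgage insurance (PMI) — $2,362.92
Yearly total = $2,641.08 + $1,803.60 + $2,362.92 = $6,807.60
Monthly = $6,807.60 ÷ 12 = $567.30
Monthly shortage recovery: $856.20 / 12 = $71.35
New monthly escrow = $567.30 + $71.35 = $638.65

$638.65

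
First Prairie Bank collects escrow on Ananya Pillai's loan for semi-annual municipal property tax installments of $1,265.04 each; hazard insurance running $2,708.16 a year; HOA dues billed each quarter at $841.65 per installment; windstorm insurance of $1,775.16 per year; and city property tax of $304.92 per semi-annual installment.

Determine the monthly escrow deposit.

Municipal property tax: $1,265.04 × 2 = $2,530.08 per year
Hazard insurance: $2,708.16 per year
HOA dues: $841.65 × 4 = $3,366.60 per year
Windstorm insurance: $1,775.16 per year
City property tax: $304.92 × 2 = $609.84 per year
Yearly total = $2,530.08 + $2,708.16 + $3,366.60 + $1,775.16 + $609.84 = $10,989.84
Monthly escrow = $10,989.84 / 12 = $915.82

$915.82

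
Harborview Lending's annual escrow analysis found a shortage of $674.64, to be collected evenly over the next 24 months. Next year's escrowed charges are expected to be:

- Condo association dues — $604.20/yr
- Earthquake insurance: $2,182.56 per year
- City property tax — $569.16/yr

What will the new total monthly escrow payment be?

Condo association dues = $604.20 annually
Earthquake insurance = $2,182.56 annually
City property tax = $569.16 annually
Annual escrow total = $3,355.92
Base monthly escrow = $3,355.92 / 12 = $279.66
Monthly shortage recovery: $674.64 ÷ 24 = $28.11
Adjusted monthly = $279.66 + $28.11 = $307.77

$307.77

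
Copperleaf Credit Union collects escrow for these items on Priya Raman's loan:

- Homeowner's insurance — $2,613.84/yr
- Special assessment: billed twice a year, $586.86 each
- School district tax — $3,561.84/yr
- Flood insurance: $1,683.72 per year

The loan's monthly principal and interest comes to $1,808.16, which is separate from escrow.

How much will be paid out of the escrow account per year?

Homeowner's insurance: $2,613.84 per year
Special assessment: $586.86 × 2 = $1,173.72 per year
School district tax: $3,561.84 per year
Flood insurance: $1,683.72 per year
Yearly total = $2,613.84 + $1,173.72 + $3,561.84 + $1,683.72 = $9,033.12

$9,033.12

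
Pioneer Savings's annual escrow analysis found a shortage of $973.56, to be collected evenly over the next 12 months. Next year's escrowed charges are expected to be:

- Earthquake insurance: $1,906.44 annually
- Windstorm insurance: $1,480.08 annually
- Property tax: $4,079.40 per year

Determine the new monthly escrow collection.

$703.29

Earthquake insurance — $1,906.44 annually
Windstorm insurance — $1,480.08 annually
Property tax — $4,079.40 annually
Annual escrow total = $1,906.44 + $1,480.08 + $4,079.40 = $7,465.92
Monthly escrow = $7,465.92 ÷ 12 = $622.16
Shortage spread = $973.56 ÷ 12 = $81.13/mo
Adjusted monthly = $622.16 + $81.13 = $703.29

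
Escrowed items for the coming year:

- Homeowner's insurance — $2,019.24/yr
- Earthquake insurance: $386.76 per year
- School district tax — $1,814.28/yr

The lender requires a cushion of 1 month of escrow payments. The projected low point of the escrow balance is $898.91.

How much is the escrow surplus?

Homeowner's insurance: $2,019.24 per year
Earthquake insurance: $386.76 per year
School district tax: $1,814.28 per year
Combined annual = $2,019.24 + $386.76 + $1,814.28 = $4,220.28
Base monthly escrow = $4,220.28 / 12 = $351.69
Required reserve = 1 × $351.69 = $351.69
Surplus = $898.91 − $351.69 = $547.22

$547.22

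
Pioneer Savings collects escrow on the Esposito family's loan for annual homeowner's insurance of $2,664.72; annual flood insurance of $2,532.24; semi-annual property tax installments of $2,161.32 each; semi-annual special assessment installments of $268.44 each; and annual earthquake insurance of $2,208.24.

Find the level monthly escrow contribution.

$1,022.06

Homeowner's insurance — $2,664.72/yr
Flood insurance — $2,532.24/yr
Property tax — $2,161.32 × 2 = $4,322.64/yr
Special assessment — $268.44 × 2 = $536.88/yr
Earthquake insurance — $2,208.24/yr
Combined annual = $12,264.72
Per month = $12,264.72 ÷ 12 = $1,022.06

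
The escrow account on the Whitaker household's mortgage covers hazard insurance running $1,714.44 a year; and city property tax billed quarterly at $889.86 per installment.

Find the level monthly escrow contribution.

$439.49

Hazard insurance — $1,714.44/yr
City property tax — $889.86 × 4 = $3,559.44/yr
Combined annual = $1,714.44 + $3,559.44 = $5,273.88
Base monthly escrow = $5,273.88 ÷ 12 = $439.49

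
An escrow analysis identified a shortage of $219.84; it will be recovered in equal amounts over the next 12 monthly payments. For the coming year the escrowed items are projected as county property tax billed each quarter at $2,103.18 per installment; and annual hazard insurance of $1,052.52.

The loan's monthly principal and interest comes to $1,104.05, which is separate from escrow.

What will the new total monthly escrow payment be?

County property tax — $2,103.18 × 4 = $8,412.72 annually
Hazard insurance — $1,052.52 annually
Combined annual = $8,412.72 + $1,052.52 = $9,465.24
Monthly escrow = $9,465.24 / 12 = $788.77
Shortage spread = $219.84 ÷ 12 = $18.32/mo
Adjusted monthly = $788.77 + $18.32 = $807.09

$807.09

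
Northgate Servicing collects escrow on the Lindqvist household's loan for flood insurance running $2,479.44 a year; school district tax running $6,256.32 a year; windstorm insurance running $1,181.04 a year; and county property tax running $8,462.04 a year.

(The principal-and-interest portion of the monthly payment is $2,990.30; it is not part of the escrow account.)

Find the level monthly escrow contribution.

Flood insurance: $2,479.44 annually
School district tax: $6,256.32 annually
Windstorm insurance: $1,181.04 annually
County property tax: $8,462.04 annually
Combined annual = $18,378.84
Monthly = $18,378.84 / 12 = $1,531.57

$1,531.57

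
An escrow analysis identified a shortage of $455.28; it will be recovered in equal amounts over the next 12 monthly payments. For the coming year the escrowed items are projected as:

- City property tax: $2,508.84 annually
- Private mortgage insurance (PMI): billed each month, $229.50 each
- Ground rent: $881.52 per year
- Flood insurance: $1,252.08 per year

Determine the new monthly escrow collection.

City property tax — $2,508.84
Private mortgage insurance (PMI) — $229.50 × 12 = $2,754.00
Ground rent — $881.52
Flood insurance — $1,252.08
Total annual escrow = $7,396.44
Monthly = $7,396.44 ÷ 12 = $616.37
Shortage per month = $455.28 ÷ 12 = $37.94
Adjusted monthly = $616.37 + $37.94 = $654.31

$654.31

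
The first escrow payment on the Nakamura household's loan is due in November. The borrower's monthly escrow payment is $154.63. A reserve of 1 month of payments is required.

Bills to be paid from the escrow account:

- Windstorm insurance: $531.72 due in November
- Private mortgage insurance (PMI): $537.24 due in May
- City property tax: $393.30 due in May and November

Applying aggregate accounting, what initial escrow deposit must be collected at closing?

Cushion = 1 × $154.63 = $154.63
Trial balance (start $0, +$154.63 each month, − disbursements):
  Nov: +$154.63 − $925.02 → -$770.39
  Dec: +$154.63 → -$615.76
  Jan: +$154.63 → -$461.13
  Feb: +$154.63 → -$306.50
  Mar: +$154.63 → -$151.87
  Apr: +$154.63 → $2.76
  May: +$154.63 − $930.54 → -$773.15
  Jun: +$154.63 → -$618.52
  Jul: +$154.63 → -$463.89
  Aug: +$154.63 → -$309.26
  Sep: +$154.63 → -$154.63
  Oct: +$154.63 → $0.00
Lowest trial balance = -$773.15 (May)
Initial deposit = cushion − low point = $154.63 − (-$773.15) = $927.78

$927.78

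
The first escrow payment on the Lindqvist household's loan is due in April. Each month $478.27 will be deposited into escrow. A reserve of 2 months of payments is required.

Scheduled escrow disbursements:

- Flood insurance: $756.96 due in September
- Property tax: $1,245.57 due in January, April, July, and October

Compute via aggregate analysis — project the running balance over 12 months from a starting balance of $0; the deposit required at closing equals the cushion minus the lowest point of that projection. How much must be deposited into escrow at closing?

Cushion = 2 × $478.27 = $956.54
Trial balance (start $0, +$478.27 each month, − disbursements):
  Apr: +$478.27 − $1,245.57 → -$767.30
  May: +$478.27 → -$289.03
  Jun: +$478.27 → $189.24
  Jul: +$478.27 − $1,245.57 → -$578.06
  Aug: +$478.27 → -$99.79
  Sep: +$478.27 − $756.96 → -$378.48
  Oct: +$478.27 − $1,245.57 → -$1,145.78
  Nov: +$478.27 → -$667.51
  Dec: +$478.27 → -$189.24
  Jan: +$478.27 − $1,245.57 → -$956.54
  Feb: +$478.27 → -$478.27
  Mar: +$478.27 → $0.00
Lowest trial balance = -$1,145.78 (Oct)
Initial deposit = cushion − low point = $956.54 − (-$1,145.78) = $2,102.32

$2,102.32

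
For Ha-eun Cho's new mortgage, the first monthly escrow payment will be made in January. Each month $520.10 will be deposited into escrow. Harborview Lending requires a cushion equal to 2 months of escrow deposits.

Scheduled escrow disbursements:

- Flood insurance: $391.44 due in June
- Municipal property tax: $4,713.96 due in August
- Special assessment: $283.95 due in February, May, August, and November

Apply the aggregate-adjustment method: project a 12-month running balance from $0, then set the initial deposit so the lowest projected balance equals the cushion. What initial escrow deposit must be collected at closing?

Cushion = 2 × $520.10 = $1,040.20
Trial balance (start $0, +$520.10 each month, − disbursements):
  Jan: +$520.10 → $520.10
  Feb: +$520.10 − $283.95 → $756.25
  Mar: +$520.10 → $1,276.35
  Apr: +$520.10 → $1,796.45
  May: +$520.10 − $283.95 → $2,032.60
  Jun: +$520.10 − $391.44 → $2,161.26
  Jul: +$520.10 → $2,681.36
  Aug: +$520.10 − $4,997.91 → -$1,796.45
  Sep: +$520.10 → -$1,276.35
  Oct: +$520.10 → -$756.25
  Nov: +$520.10 − $283.95 → -$520.10
  Dec: +$520.10 → $0.00
Lowest trial balance = -$1,796.45 (Aug)
Initial deposit = cushion − low point = $1,040.20 − (-$1,796.45) = $2,836.65

$2,836.65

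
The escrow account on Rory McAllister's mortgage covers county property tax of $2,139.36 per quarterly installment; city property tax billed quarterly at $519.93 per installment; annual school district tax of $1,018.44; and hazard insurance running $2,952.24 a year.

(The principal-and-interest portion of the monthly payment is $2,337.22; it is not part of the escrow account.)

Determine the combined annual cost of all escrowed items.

County property tax — $2,139.36 × 4 = $8,557.44/yr
City property tax — $519.93 × 4 = $2,079.72/yr
School district tax — $1,018.44/yr
Hazard insurance — $2,952.24/yr
Annual escrow total = $14,607.84

$14,607.84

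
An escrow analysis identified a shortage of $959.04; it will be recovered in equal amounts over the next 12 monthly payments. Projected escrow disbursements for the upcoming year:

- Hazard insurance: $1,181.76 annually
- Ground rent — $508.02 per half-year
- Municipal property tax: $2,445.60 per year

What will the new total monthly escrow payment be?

Hazard insurance = $1,181.76/yr
Ground rent = $508.02 × 2 = $1,016.04/yr
Municipal property tax = $2,445.60/yr
Annual escrow total = $1,181.76 + $1,016.04 + $2,445.60 = $4,643.40
Base monthly escrow = $4,643.40 ÷ 12 = $386.95
Monthly shortage recovery: $959.04 ÷ 12 = $79.92
New monthly escrow = $386.95 + $79.92 = $466.87

$466.87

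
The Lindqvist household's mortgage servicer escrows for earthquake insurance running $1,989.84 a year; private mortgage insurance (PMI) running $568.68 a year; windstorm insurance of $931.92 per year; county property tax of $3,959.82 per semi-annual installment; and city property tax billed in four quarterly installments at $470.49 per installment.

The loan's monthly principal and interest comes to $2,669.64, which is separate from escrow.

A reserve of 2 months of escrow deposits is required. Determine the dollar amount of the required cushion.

Earthquake insurance: $1,989.84/yr
Private mortgage insurance (PMI): $568.68/yr
Windstorm insurance: $931.92/yr
County property tax: $3,959.82 × 2 = $7,919.64/yr
City property tax: $470.49 × 4 = $1,881.96/yr
Total annual escrow = $1,989.84 + $568.68 + $931.92 + $7,919.64 + $1,881.96 = $13,292.04
Base monthly escrow = $13,292.04 ÷ 12 = $1,107.67
Reserve = 2 × $1,107.67 = $2,215.34

$2,215.34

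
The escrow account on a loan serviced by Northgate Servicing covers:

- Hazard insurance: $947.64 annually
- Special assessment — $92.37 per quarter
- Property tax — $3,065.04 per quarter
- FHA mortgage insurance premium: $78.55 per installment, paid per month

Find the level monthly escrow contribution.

$1,209.99

Hazard insurance — $947.64/yr
Special assessment — $92.37 × 4 = $369.48/yr
Property tax — $3,065.04 × 4 = $12,260.16/yr
FHA mortgage insurance premium — $78.55 × 12 = $942.60/yr
Total annual escrow = $947.64 + $369.48 + $12,260.16 + $942.60 = $14,519.88
Monthly = $14,519.88 / 12 = $1,209.99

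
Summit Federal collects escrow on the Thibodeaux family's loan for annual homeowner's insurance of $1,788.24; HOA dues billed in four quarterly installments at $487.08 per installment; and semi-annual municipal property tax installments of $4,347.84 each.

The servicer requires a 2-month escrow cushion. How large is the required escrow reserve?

$2,072.04

Homeowner's insurance = $1,788.24
HOA dues = $487.08 × 4 = $1,948.32
Municipal property tax = $4,347.84 × 2 = $8,695.68
Combined annual = $1,788.24 + $1,948.32 + $8,695.68 = $12,432.24
Monthly escrow = $12,432.24 ÷ 12 = $1,036.02
Required cushion = 2 × $1,036.02 = $2,072.04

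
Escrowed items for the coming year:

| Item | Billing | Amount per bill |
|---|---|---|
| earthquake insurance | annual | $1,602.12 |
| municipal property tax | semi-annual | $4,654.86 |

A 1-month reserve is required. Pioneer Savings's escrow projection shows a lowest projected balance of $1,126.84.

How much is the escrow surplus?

$217.52

Earthquake insurance — $1,602.12
Municipal property tax — $4,654.86 × 2 = $9,309.72
Yearly total = $1,602.12 + $9,309.72 = $10,911.84
Monthly = $10,911.84 ÷ 12 = $909.32
Cushion = 1 × $909.32 = $909.32
Excess over cushion: $1,126.84 − $909.32 = $217.52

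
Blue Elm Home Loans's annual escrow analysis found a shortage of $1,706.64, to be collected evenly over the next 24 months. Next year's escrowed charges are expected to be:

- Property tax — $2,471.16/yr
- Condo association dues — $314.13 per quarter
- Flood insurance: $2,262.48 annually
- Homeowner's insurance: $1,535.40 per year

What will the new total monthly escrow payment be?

$698.24

Property tax = $2,471.16 annually
Condo association dues = $314.13 × 4 = $1,256.52 annually
Flood insurance = $2,262.48 annually
Homeowner's insurance = $1,535.40 annually
Yearly total = $7,525.56
Base monthly escrow = $7,525.56 / 12 = $627.13
Monthly shortage recovery: $1,706.64 / 24 = $71.11
New monthly escrow = $627.13 + $71.11 = $698.24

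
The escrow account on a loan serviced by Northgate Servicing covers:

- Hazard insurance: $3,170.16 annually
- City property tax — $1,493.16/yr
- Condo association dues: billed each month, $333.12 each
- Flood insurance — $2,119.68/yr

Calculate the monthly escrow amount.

Hazard insurance: $3,170.16 annually
City property tax: $1,493.16 annually
Condo association dues: $333.12 × 12 = $3,997.44 annually
Flood insurance: $2,119.68 annually
Total annual escrow = $10,780.44
Monthly escrow = $10,780.44 / 12 = $898.37

$898.37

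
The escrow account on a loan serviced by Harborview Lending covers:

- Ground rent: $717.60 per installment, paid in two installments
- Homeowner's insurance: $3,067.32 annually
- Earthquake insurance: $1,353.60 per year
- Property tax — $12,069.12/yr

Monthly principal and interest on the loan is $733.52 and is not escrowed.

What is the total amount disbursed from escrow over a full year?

Ground rent: $717.60 × 2 = $1,435.20 annually
Homeowner's insurance: $3,067.32 annually
Earthquake insurance: $1,353.60 annually
Property tax: $12,069.12 annually
Annual escrow total = $17,925.24

$17,925.24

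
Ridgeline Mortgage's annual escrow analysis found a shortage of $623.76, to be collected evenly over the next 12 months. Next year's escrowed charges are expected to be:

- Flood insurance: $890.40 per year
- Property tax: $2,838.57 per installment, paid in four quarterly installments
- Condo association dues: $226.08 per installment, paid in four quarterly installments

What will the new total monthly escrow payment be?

$1,147.73

Flood insurance = $890.40/yr
Property tax = $2,838.57 × 4 = $11,354.28/yr
Condo association dues = $226.08 × 4 = $904.32/yr
Annual escrow total = $13,149.00
Per month = $13,149.00 ÷ 12 = $1,095.75
Shortage spread = $623.76 ÷ 12 = $51.98/mo
New monthly escrow = $1,095.75 + $51.98 = $1,147.73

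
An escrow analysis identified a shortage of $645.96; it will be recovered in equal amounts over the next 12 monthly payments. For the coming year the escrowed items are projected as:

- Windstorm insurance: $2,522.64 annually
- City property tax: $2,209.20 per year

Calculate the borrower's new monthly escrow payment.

Windstorm insurance — $2,522.64 annually
City property tax — $2,209.20 annually
Yearly total = $4,731.84
Per month = $4,731.84 / 12 = $394.32
Shortage spread = $645.96 ÷ 12 = $53.83/mo
Adjusted monthly = $394.32 + $53.83 = $448.15

$448.15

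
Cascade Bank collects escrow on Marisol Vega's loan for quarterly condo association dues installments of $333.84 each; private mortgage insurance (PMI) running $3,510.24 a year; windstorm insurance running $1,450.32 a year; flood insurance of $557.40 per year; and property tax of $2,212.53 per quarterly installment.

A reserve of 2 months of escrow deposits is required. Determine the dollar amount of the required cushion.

Condo association dues: $333.84 × 4 = $1,335.36
Private mortgage insurance (PMI): $3,510.24
Windstorm insurance: $1,450.32
Flood insurance: $557.40
Property tax: $2,212.53 × 4 = $8,850.12
Total per year = $15,703.44
Per month = $15,703.44 / 12 = $1,308.62
Cushion = 2 × $1,308.62 = $2,617.24

$2,617.24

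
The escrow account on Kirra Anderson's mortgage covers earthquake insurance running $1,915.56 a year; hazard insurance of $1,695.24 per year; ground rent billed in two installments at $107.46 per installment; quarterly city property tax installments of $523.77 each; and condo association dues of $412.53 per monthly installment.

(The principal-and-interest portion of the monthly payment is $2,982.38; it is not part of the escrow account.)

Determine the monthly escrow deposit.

Earthquake insurance — $1,915.56
Hazard insurance — $1,695.24
Ground rent — $107.46 × 2 = $214.92
City property tax — $523.77 × 4 = $2,095.08
Condo association dues — $412.53 × 12 = $4,950.36
Total annual escrow = $1,915.56 + $1,695.24 + $214.92 + $2,095.08 + $4,950.36 = $10,871.16
Monthly = $10,871.16 ÷ 12 = $905.93

$905.93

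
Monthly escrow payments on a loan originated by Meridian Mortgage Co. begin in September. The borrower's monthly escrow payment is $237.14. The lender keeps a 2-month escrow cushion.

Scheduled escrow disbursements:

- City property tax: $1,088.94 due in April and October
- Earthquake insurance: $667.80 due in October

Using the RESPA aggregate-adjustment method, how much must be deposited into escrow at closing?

Cushion = 2 × $237.14 = $474.28
Trial balance (start $0, +$237.14 each month, − disbursements):
  Sep: +$237.14 → $237.14
  Oct: +$237.14 − $1,756.74 → -$1,282.46
  Nov: +$237.14 → -$1,045.32
  Dec: +$237.14 → -$808.18
  Jan: +$237.14 → -$571.04
  Feb: +$237.14 → -$333.90
  Mar: +$237.14 → -$96.76
  Apr: +$237.14 − $1,088.94 → -$948.56
  May: +$237.14 → -$711.42
  Jun: +$237.14 → -$474.28
  Jul: +$237.14 → -$237.14
  Aug: +$237.14 → $0.00
Lowest trial balance = -$1,282.46 (Oct)
Initial deposit = cushion − low point = $474.28 − (-$1,282.46) = $1,756.74

$1,756.74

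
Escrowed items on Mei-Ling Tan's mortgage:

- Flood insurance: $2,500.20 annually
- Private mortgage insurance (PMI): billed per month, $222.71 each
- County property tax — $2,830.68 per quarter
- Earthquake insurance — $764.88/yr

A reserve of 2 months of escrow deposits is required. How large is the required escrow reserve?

Flood insurance — $2,500.20 annually
Private mortgage insurance (PMI) — $222.71 × 12 = $2,672.52 annually
County property tax — $2,830.68 × 4 = $11,322.72 annually
Earthquake insurance — $764.88 annually
Total per year = $17,260.32
Base monthly escrow = $17,260.32 ÷ 12 = $1,438.36
Required cushion = 2 × $1,438.36 = $2,876.72

$2,876.72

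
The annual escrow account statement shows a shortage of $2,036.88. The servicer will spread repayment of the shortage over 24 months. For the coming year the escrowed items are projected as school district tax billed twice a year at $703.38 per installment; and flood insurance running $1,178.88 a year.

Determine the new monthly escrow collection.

School district tax = $703.38 × 2 = $1,406.76 per year
Flood insurance = $1,178.88 per year
Total annual escrow = $1,406.76 + $1,178.88 = $2,585.64
Base monthly escrow = $2,585.64 / 12 = $215.47
Shortage spread = $2,036.88 / 24 = $84.87/mo
Adjusted monthly = $215.47 + $84.87 = $300.34

$300.34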